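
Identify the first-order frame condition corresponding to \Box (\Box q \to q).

Suppose □(□q→q) is valid. Take Rxy and set V(q)={w : Ryw}. Then at y, □q holds; since □(□q→q) at x, □q→q at y, so q at y, i.e. Ryy.

Shift-reflexivity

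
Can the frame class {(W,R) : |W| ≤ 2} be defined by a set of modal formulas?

Not definable by any modal formula

Any modally definable frame class is closed under disjoint unions.
Any modal formula valid on each of 3 disjoint one-world frames is valid on their disjoint union (validity is preserved under disjoint unions). Each one-world frame has |W|=1≤2, but the union has |W|=3.
Hence having at most 2 worlds is not modally definable.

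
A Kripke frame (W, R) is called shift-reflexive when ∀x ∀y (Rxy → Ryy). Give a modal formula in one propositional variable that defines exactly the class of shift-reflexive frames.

The condition is shift-reflexivity. The T□ schema □(□s → s) defines it.
Suppose □(□s→s) is valid. Take Rxy and set V(s)={w : Ryw}. Then at y, □s holds; since □(□s→s) at x, □s→s at y, so s at y, i.e. Ryy.

□(□s → s)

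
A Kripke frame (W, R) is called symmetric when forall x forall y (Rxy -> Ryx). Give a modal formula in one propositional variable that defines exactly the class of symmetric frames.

This is symmetry; the standard corresponding axiom is B: s → □◇s.
Suppose s→□◇s is valid. Take Rxy and set V(s)={x}. Then s at x, so □◇s at x, so ◇s at y, so some z with Ryz has s; z=x, i.e. Ryx.

s → □◇s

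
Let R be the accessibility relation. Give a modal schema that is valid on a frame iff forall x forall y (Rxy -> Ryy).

□(□ψ → ψ)

This is shift-reflexivity; the standard corresponding axiom is T□: □(□ψ → ψ).
Suppose □(□ψ→ψ) is valid. Take Rxy and set V(ψ)={w : Ryw}. Then at y, □ψ holds; since □(□ψ→ψ) at x, □ψ→ψ at y, so ψ at y, i.e. Ryy.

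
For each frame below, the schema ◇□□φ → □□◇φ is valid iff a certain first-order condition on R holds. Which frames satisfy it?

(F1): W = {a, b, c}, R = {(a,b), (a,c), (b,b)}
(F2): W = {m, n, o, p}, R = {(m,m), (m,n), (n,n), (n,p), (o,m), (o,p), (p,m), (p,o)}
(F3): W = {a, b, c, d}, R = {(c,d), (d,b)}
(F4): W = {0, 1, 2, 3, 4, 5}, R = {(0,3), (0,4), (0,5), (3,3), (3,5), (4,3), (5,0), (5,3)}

Frame correspondent (Sahlqvist): ∀x ∀y ∀z ((xRy ∧ xR²z) → ∃w (yR²w ∧ zRw)) — i.e. a generalized confluence (Geach) condition.
(F1): fails — aRc, aR²b but no w with cR²w and bRw.
(F2): condition met.
(F3): fails — cRd, cR²b but no w with dR²w and bRw.
(F4): condition met.

(F2), (F4)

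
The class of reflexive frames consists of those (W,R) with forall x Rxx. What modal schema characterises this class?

□ψ → ψ

This is reflexivity; the standard corresponding axiom is T: □ψ → ψ.
Suppose □ψ→ψ is valid. At any x set V(ψ)={w : Rxw}. Then □ψ holds at x, so ψ holds at x, i.e. Rxx.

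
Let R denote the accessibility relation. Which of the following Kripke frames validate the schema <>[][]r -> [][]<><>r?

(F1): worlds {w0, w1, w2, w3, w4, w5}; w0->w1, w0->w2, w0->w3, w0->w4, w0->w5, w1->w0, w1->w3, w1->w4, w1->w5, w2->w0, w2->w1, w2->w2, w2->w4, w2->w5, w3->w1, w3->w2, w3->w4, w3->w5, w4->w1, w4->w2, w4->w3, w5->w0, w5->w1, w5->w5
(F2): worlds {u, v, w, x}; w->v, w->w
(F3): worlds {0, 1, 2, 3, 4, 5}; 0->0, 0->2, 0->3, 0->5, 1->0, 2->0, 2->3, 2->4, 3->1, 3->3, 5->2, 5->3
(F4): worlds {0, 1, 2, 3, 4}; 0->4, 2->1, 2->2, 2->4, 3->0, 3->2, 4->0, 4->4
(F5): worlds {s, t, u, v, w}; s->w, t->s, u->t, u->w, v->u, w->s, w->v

The schema corresponds to a generalized confluence (Geach) condition: forall x forall y forall z ((xRy & x R^2 z) -> exists w (y R^2 w & z R^2 w)).
(F1): condition met.
(F2): fails — wRv, wR²v but no t with vR²t and vR²t.
(F3): fails — 0R0, 0R²4 but no w with 0R²w and 4R²w.
(F4): fails — 2R1, 2R²0 but no w with 1R²w and 0R²w.
(F5): fails — sRw, sR²s but no w* with wR²w* and sR²w*.

(F1)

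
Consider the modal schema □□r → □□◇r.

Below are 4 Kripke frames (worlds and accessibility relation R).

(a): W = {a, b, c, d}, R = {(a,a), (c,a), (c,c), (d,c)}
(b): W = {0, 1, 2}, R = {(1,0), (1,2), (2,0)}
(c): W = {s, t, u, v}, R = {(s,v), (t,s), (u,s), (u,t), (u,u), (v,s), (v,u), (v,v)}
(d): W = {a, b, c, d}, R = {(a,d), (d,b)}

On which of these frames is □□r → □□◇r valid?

The schema corresponds to a generalized confluence (Geach) condition: ∀x ∀z (xR²z → ∃w (xR²w ∧ zRw)).
(a): condition met.
(b): fails — 1R²0 but no w with 1R²w and 0Rw.
(c): condition met.
(d): fails — aR²b but no w with aR²w and bRw.
Valid on: (a), (c).

(a), (c)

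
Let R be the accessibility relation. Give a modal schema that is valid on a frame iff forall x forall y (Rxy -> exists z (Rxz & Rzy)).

□□r → □r

The condition is density. The C4 schema □□r → □r defines it.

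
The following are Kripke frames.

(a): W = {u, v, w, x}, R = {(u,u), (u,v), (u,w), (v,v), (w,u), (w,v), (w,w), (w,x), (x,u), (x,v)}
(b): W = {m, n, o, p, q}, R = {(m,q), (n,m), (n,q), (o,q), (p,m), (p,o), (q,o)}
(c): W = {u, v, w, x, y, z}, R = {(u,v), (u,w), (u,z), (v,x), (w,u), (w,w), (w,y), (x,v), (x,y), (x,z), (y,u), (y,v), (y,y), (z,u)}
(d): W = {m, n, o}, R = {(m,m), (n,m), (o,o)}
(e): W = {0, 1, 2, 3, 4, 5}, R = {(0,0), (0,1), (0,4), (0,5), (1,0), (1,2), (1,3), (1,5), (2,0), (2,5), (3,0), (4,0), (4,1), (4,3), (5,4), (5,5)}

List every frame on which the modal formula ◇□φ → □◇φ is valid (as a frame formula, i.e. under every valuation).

Frame correspondent (Sahlqvist): ∀x ∀y ∀z (Rxy ∧ Rxz → ∃w (Ryw ∧ Rzw)) — i.e. convergence.
(a): holds.
(b): fails — Rnq and Rnm but q and m have no common successor.
(c): fails — Ruv and Ruz but v and z have no common successor.
(d): holds.
(e): fails — R04 and R05 but 4 and 5 have no common successor.
Valid on: (a), (d).

(a), (d)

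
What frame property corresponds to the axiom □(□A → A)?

Suppose □(□A→A) is valid. Take Rxy and set V(A)={w : Ryw}. Then at y, □A holds; since □(□A→A) at x, □A→A at y, so A at y, i.e. Ryy.

shift-reflexivity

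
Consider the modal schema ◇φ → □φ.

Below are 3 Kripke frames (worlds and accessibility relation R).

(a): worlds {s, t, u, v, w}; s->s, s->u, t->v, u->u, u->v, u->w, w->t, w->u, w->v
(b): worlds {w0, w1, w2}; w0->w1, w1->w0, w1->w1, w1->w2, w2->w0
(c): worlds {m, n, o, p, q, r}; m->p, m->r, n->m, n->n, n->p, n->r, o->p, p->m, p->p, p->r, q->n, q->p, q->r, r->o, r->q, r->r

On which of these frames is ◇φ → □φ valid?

none

Frame correspondent (Sahlqvist): ∀x ∀y ∀z (Rxy ∧ Rxz → y = z) — i.e. partial functionality.
(a): fails — s sees both s and u.
(b): fails — w1 sees both w0 and w1.
(c): fails — m sees both p and r.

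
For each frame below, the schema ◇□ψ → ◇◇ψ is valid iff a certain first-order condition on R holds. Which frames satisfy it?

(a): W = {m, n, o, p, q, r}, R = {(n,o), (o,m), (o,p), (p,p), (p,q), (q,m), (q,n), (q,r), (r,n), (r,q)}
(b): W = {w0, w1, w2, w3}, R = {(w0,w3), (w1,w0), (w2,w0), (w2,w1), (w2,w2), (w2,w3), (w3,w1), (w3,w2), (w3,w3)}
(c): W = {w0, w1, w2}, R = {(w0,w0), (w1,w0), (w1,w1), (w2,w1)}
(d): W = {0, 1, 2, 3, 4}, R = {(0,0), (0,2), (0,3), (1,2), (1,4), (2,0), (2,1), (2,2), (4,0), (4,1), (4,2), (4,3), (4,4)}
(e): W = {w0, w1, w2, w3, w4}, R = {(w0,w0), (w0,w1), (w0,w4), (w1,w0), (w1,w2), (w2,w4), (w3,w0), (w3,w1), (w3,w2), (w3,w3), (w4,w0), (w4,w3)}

This is the axiom for a generalized confluence (Geach) condition; its first-order frame correspondent is ∀x ∀y (xRy → ∃w (yRw ∧ xR²w)).
(a): fails — oRm but no w with mRw and oR²w.
(b): condition met.
(c): condition met.
(d): fails — 0R3 but no w with 3Rw and 0R²w.
(e): condition met.

(b), (c), (e)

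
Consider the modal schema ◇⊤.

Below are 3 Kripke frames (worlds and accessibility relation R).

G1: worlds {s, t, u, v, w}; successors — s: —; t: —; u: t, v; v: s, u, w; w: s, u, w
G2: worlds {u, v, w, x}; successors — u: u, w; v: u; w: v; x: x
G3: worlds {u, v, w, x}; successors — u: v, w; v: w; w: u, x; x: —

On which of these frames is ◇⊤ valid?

G2

Frame correspondent (Sahlqvist): ∀x ∃y Rxy — i.e. seriality.
G1: fails — world s has no successor.
G2: holds.
G3: fails — world x has no successor.
Valid on: G2.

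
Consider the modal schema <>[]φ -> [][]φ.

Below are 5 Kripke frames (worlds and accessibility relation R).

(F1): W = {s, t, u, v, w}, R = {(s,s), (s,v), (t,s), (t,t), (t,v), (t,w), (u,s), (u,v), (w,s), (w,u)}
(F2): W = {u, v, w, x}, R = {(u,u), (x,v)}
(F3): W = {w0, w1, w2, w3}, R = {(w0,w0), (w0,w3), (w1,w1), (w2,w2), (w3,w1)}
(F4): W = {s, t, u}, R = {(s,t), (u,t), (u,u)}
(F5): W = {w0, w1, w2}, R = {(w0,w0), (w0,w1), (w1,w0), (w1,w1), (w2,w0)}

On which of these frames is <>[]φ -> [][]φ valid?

(F2), (F5)

Frame correspondent (Sahlqvist): forall x forall y forall z ((xRy & x R^2 z) -> exists w (yRw & z = w)) — i.e. a generalized confluence (Geach) condition.
(F1): fails — sRv, sR²s but no w* with vRw* and s=w*.
(F2): ✓.
(F3): fails — w0Rw0, w0R²w1 but no w with w0Rw and w1=w.
(F4): fails — uRt, uR²t but no w with tRw and t=w.
(F5): ✓.
Valid on: (F2), (F5).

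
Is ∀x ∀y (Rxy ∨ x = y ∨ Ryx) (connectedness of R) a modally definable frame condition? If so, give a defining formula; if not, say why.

Not modally definable

Any modally definable frame class is closed under disjoint unions.
Take 3 disjoint single-world reflexive frames: each is trivially connected, but their disjoint union has 3 worlds with no edge between distinct components, so it is not connected.
So the class is not modally definable.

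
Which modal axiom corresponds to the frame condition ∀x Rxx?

This is reflexivity; the standard corresponding axiom is T: □s → s.
Suppose □s→s is valid. At any x set V(s)={w : Rxw}. Then □s holds at x, so s holds at x, i.e. Rxx.

□s → s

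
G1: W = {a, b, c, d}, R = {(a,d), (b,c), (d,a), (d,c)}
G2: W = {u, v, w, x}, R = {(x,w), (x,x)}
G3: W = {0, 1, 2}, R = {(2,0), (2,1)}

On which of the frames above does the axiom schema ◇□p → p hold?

The schema corresponds to symmetry: ∀x ∀y (Rxy → Ryx).
G1: fails — Rbc but not Rcb.
G2: fails — Rxw but not Rwx.
G3: fails — R20 but not R02.
Valid on no frame.

none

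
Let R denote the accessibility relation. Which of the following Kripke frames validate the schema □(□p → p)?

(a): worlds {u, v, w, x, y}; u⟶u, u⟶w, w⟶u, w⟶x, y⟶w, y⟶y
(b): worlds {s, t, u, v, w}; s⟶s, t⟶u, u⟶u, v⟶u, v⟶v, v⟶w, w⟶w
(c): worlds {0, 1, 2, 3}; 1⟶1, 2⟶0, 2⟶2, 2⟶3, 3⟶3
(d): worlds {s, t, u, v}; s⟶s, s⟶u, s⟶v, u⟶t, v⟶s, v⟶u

Frame correspondent (Sahlqvist): ∀x ∀y (Rxy → Ryy) — i.e. shift-reflexivity.
(a): fails — Ruw but not Rww.
(b): condition met.
(c): fails — R20 but not R00.
(d): fails — Rut but not Rtt.
Valid on: (b).

(b)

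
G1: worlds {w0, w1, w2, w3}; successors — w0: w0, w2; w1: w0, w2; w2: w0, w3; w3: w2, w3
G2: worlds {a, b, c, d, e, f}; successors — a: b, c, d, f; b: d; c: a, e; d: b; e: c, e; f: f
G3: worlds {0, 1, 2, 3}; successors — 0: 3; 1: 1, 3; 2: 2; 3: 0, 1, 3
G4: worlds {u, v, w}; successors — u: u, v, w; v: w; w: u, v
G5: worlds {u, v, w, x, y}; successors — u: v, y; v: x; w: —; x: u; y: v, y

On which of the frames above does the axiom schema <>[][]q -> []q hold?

This is the axiom for a generalized confluence (Geach) condition; its first-order frame correspondent is forall x forall y forall z ((xRy & xRz) -> exists w (y R^2 w & z = w)).
G1: condition met.
G2: fails — aRb, aRc but no w with bR²w and c=w.
G3: condition met.
G4: fails — uRv, uRw but no t with vR²t and w=t.
G5: fails — uRv, uRv but no t with vR²t and v=t.

G1, G3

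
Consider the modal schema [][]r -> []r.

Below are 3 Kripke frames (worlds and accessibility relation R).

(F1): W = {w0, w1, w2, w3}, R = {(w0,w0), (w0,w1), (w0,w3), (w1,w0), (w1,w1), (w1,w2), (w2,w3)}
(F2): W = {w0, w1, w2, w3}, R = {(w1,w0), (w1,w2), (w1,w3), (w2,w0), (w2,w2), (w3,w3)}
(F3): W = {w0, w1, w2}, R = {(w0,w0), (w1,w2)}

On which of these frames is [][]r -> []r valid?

(F2)

Frame correspondent (Sahlqvist): forall x forall y (Rxy -> exists z (Rxz & Rzy)) — i.e. density.
(F1): fails — Rw2w3 but no z with Rw2z and Rzw3.
(F2): satisfies the condition.
(F3): fails — Rw1w2 but no z with Rw1z and Rzw2.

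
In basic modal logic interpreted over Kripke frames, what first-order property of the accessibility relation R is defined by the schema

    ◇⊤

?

seriality: ∀x ∃y Rxy

◇⊤ holds at w iff w has a successor, so frame-validity of ◇⊤ is exactly seriality. Equivalently via □φ → ◇φ:
Suppose □φ→◇φ is valid. At any x set V(φ)=W. Then □φ at x, so ◇φ at x, so x has a successor.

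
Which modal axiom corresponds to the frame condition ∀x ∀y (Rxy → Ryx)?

ψ → □◇ψ

The condition is symmetry. The B schema ψ → □◇ψ defines it.
Suppose ψ→□◇ψ is valid. Take Rxy and set V(ψ)={x}. Then ψ at x, so □◇ψ at x, so ◇ψ at y, so some z with Ryz has ψ; z=x, i.e. Ryx.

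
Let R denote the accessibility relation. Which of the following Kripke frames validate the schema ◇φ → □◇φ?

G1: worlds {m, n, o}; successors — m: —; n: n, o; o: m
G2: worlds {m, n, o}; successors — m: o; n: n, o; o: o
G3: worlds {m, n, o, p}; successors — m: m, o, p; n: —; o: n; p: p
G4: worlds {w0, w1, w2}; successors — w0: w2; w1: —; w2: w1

This is the axiom for the Euclidean property; its first-order frame correspondent is ∀x ∀y ∀z (Rxy ∧ Rxz → Ryz).
G1: fails — Rno and Rnn but not Ron.
G2: fails — Rno and Rnn but not Ron.
G3: fails — Rmo and Rmo but not Roo.
G4: fails — Rw0w2 and Rw0w2 but not Rw2w2.

none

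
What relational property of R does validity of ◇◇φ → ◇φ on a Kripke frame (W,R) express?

Replacing φ by ¬φ and contraposing gives the equivalent schema □φ → □□φ.
Suppose □φ→□□φ is valid. Take Rxy, Ryz and set V(φ)={w : Rxw}. Then □φ at x, so □□φ at x, so □φ at y, so φ at z, i.e. Rxz.
Conversely, on a frame with transitivity the schema holds at every world under every valuation.
So the correspondent is transitivity.

transitivity: ∀x ∀y ∀z (Rxy ∧ Ryz → Rxz)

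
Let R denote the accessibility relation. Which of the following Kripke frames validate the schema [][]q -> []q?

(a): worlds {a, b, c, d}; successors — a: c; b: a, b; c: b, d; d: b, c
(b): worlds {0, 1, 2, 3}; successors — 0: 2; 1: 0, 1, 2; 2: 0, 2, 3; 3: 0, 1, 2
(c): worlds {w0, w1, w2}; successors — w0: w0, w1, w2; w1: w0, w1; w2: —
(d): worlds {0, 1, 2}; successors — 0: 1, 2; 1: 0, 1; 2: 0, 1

(b), (c)

The schema corresponds to density: forall x forall y (Rxy -> exists z (Rxz & Rzy)).
(a): fails — Rcd but no z with Rcz and Rzd.
(b): ✓.
(c): ✓.
(d): fails — R02 but no z with R0z and Rz2.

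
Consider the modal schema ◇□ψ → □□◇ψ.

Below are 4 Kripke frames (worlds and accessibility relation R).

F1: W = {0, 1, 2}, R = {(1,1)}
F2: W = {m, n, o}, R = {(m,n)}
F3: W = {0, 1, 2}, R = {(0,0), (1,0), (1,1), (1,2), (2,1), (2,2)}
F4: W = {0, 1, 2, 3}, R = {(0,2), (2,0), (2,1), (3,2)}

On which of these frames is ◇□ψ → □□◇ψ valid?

F1, F2

This is the axiom for a generalized confluence (Geach) condition; its first-order frame correspondent is ∀x ∀y ∀z ((xRy ∧ xR²z) → ∃w (yRw ∧ zRw)).
F1: satisfies the condition.
F2: satisfies the condition.
F3: fails — 1R0, 1R²2 but no w with 0Rw and 2Rw.
F4: fails — 0R2, 0R²0 but no w with 2Rw and 0Rw.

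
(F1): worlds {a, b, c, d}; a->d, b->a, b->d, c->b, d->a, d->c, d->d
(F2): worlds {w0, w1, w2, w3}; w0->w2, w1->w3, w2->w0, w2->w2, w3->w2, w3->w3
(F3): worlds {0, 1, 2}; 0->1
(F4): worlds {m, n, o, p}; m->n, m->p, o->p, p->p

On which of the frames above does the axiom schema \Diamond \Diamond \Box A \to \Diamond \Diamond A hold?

(F2), (F3), (F4)

The schema corresponds to a generalized confluence (Geach) condition: \forall x \forall y (x R^2 y \to \exists w (yRw \wedge x R^2 w)).
(F1): fails — aR²c but no w with cRw and aR²w.
(F2): ✓.
(F3): ✓.
(F4): ✓.
Valid on: (F2), (F3), (F4).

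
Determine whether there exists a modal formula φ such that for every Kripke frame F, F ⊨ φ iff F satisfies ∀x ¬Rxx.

If a class were modally definable it would be closed under surjective bounded morphisms (Goldblatt–Thomason).
The 4-cycle (worlds 0,1,2,3 with 0→1→2→3→0) is irreflexive, and the map sending every world to a single reflexive point • is a surjective bounded morphism (forth: every edge maps to (•,•); back: every world has a successor). So any modal formula valid on the 4-cycle is also valid on the reflexive point, which is not irreflexive.
So no modal formula (or set of formulas) defines exactly the irreflexive frames.

Not definable by any modal formula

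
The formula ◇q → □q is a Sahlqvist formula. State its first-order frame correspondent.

partial functionality: ∀x ∀y ∀z (Rxy ∧ Rxz → y = z)

Suppose ◇q→□q is valid. Take Rxy, Rxz and set V(q)={y}. Then ◇q at x, so □q at x, so q at z, i.e. z=y.
The converse is a direct semantic check.
So the correspondent is partial functionality.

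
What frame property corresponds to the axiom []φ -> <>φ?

seriality: forall x exists y Rxy

Suppose □φ→◇φ is valid. At any x set V(φ)=W. Then □φ at x, so ◇φ at x, so x has a successor.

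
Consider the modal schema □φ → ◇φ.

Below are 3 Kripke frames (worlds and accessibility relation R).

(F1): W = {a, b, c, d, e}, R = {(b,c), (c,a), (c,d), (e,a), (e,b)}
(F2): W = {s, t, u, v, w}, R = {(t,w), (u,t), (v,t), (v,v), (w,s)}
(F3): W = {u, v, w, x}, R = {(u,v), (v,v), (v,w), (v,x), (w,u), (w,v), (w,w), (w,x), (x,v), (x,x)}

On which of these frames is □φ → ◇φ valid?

The schema corresponds to seriality: ∀x ∃y Rxy.
(F1): fails — world a has no successor.
(F2): fails — world s has no successor.
(F3): holds.

(F3)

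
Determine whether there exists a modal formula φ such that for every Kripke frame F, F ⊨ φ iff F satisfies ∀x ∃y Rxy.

The condition is seriality. A defining modal formula is □r → ◇r.
Suppose □r→◇r is valid. At any x set V(r)=W. Then □r at x, so ◇r at x, so x has a successor.

Yes, by □r → ◇r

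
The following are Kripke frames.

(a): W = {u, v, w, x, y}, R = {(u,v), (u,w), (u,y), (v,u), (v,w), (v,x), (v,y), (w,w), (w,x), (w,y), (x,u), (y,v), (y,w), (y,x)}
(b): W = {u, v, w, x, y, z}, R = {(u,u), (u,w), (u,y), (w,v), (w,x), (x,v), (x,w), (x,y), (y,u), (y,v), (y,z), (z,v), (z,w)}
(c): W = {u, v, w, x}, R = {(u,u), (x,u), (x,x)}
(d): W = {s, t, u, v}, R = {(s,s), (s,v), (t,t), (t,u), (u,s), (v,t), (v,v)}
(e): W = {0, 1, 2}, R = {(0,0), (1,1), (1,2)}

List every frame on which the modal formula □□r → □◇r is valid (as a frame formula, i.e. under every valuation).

(a), (c), (d)

Frame correspondent (Sahlqvist): ∀x ∀z (xRz → ∃w (xR²w ∧ zRw)) — i.e. a generalized confluence (Geach) condition.
(a): satisfies the condition.
(b): fails — wRv but no t with wR²t and vRt.
(c): satisfies the condition.
(d): satisfies the condition.
(e): fails — 1R2 but no w with 1R²w and 2Rw.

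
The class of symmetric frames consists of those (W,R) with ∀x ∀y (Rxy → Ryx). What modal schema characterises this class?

The condition is symmetry. The B schema r → □◇r defines it.
Suppose r→□◇r is valid. Take Rxy and set V(r)={x}. Then r at x, so □◇r at x, so ◇r at y, so some z with Ryz has r; z=x, i.e. Ryx.

r → □◇r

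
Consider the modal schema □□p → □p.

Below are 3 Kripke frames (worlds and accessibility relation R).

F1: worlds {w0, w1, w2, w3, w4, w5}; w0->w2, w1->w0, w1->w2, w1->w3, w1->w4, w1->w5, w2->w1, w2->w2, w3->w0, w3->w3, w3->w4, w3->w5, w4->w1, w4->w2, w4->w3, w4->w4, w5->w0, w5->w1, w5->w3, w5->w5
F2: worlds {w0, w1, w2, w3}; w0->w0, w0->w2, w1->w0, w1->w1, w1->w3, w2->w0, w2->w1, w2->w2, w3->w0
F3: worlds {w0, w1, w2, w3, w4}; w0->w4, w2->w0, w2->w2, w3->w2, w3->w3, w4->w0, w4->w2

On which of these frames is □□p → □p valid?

F1, F2

This is the axiom for density; its first-order frame correspondent is ∀x ∀y (Rxy → ∃z (Rxz ∧ Rzy)).
F1: ✓.
F2: ✓.
F3: fails — Rw0w4 but no z with Rw0z and Rzw4.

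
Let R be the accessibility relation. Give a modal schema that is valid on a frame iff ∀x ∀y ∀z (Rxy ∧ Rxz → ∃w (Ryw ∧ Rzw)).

A defining formula is ◇□s → □◇s (the .2 axiom).
Suppose ◇□s→□◇s is valid. Take Rxy, Rxz and set V(s)={w : Ryw}. Then □s at y so ◇□s at x, so □◇s at x, so ◇s at z, giving w with Rzw and Ryw.

◇□s → □◇s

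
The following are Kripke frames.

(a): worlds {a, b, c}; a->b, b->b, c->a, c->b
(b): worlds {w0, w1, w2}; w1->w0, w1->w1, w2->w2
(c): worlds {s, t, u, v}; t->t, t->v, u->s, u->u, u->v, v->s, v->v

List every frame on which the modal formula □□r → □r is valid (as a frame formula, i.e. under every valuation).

This is the axiom for density; its first-order frame correspondent is ∀x ∀y (Rxy → ∃z (Rxz ∧ Rzy)).
(a): fails — Rca but no z with Rcz and Rza.
(b): ✓.
(c): ✓.

(b), (c)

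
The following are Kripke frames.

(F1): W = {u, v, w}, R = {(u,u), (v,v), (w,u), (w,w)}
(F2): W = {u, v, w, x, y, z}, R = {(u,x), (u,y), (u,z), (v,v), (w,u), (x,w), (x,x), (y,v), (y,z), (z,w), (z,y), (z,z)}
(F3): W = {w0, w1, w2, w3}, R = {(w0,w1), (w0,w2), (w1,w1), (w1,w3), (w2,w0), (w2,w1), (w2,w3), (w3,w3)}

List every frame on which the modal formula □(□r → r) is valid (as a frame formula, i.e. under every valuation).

(F1)

Frame correspondent (Sahlqvist): ∀x ∀y (Rxy → Ryy) — i.e. shift-reflexivity.
(F1): satisfies the condition.
(F2): fails — Rxw but not Rww.
(F3): fails — Rw0w2 but not Rw2w2.
Valid on: (F1).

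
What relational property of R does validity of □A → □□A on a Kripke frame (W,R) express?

Suppose □A→□□A is valid. Take Rxy, Ryz and set V(A)={w : Rxw}. Then □A at x, so □□A at x, so □A at y, so A at z, i.e. Rxz.
The converse is a direct semantic check.
So the correspondent is transitivity.

Transitivity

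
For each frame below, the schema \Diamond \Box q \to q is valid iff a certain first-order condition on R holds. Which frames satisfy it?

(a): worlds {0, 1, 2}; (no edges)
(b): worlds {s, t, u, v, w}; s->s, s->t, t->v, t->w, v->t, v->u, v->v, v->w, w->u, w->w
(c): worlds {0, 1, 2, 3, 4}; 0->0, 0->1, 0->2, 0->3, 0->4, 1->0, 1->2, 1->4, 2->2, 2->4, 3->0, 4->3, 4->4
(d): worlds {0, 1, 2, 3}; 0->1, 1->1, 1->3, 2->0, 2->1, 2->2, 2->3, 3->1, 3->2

The schema corresponds to symmetry: \forall x \forall y (Rxy \to Ryx).
(a): holds.
(b): fails — Rwu but not Ruw.
(c): fails — R02 but not R20.
(d): fails — R01 but not R10.
Valid on: (a).

(a)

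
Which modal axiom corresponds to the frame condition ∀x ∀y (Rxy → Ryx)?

r → □◇r

This is symmetry; the standard corresponding axiom is B: r → □◇r.
Suppose r→□◇r is valid. Take Rxy and set V(r)={x}. Then r at x, so □◇r at x, so ◇r at y, so some z with Ryz has r; z=x, i.e. Ryx.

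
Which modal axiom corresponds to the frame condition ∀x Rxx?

□ψ → ψ

A defining formula is □ψ → ψ (the T axiom).
Suppose □ψ→ψ is valid. At any x set V(ψ)={w : Rxw}. Then □ψ holds at x, so ψ holds at x, i.e. Rxx.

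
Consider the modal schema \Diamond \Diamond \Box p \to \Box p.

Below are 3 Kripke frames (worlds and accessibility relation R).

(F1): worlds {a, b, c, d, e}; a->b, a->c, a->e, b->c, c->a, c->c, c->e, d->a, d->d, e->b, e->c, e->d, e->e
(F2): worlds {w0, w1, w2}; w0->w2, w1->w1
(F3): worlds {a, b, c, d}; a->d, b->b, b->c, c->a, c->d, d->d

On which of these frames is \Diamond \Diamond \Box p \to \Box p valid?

The schema corresponds to a generalized confluence (Geach) condition: \forall x \forall y \forall z ((x R^2 y \wedge xRz) \to \exists w (yRw \wedge z = w)).
(F1): fails — aR²b, aRb but no w with bRw and b=w.
(F2): satisfies the condition.
(F3): fails — bR²a, bRb but no w with aRw and b=w.

(F2)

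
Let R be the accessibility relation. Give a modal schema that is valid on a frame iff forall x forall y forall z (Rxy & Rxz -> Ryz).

◇q → □◇q

A defining formula is ◇q → □◇q (the 5 axiom).
Suppose ◇q→□◇q is valid. Take Rxy, Rxz and set V(q)={y}. Then ◇q at x, so □◇q at x, so ◇q at z, so some w with Rzw has q; w=y, i.e. Rzy. By symmetry of the argument, Ryz.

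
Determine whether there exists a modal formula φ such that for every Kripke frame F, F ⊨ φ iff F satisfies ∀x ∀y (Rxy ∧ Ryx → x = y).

Modal frame validity is preserved under surjective bounded morphisms.
The 8-cycle (worlds s,t,u,v,w,x,y,z with s→t→u→v→w→x→y→z→s) is antisymmetric. Sending even-indexed worlds to s and odd-indexed worlds to t is a surjective bounded morphism onto the two-world frame with s↔t, which is not antisymmetric.
Hence antisymmetry is not modally definable.

No — not modally definable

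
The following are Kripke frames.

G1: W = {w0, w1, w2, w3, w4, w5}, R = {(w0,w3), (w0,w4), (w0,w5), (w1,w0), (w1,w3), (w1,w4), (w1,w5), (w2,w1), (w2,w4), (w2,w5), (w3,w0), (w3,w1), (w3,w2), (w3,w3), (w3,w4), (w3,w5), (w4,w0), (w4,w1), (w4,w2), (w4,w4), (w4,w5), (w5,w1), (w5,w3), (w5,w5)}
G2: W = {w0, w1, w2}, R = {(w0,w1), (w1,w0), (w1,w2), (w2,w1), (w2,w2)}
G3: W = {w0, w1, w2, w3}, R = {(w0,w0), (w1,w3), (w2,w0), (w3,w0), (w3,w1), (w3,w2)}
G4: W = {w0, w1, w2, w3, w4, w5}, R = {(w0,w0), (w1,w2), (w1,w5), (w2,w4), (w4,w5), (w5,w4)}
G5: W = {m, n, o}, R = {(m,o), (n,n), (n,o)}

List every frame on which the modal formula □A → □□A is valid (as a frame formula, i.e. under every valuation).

Frame correspondent (Sahlqvist): ∀x ∀y ∀z (Rxy ∧ Ryz → Rxz) — i.e. transitivity.
G1: fails — Rw1w3 and Rw3w1 but not Rw1w1.
G2: fails — Rw1w2 and Rw2w1 but not Rw1w1.
G3: fails — Rw3w1 and Rw1w3 but not Rw3w3.
G4: fails — Rw1w5 and Rw5w4 but not Rw1w4.
G5: condition met.

G5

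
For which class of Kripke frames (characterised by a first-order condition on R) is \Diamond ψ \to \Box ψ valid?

This is the CD axiom.
It corresponds to partial functionality: \forall x \forall y \forall z (Rxy \wedge Rxz \to y = z).

partial functionality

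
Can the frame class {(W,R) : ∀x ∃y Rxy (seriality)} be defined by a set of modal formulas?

Yes: it is seriality, defined by the D schema □p → ◇p.

Yes — defined by □p → ◇p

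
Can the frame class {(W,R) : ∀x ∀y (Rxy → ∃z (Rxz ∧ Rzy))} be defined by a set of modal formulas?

Definable; □□r → □r defines it

This is a Sahlqvist condition; the C4 axiom □□r → □r defines it.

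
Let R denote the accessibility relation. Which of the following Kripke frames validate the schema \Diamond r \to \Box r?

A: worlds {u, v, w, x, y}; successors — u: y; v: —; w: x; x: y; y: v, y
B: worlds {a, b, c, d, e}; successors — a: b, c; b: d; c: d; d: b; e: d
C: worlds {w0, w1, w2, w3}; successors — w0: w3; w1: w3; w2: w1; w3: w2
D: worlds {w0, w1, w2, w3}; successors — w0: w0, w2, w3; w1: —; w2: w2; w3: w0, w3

This is the axiom for partial functionality; its first-order frame correspondent is \forall x \forall y \forall z (Rxy \wedge Rxz \to y = z).
A: fails — y sees both v and y.
B: fails — a sees both b and c.
C: holds.
D: fails — w0 sees both w0 and w2.

C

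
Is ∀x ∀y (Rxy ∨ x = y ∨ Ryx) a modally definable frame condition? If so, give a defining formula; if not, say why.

If a class were modally definable it would be closed under disjoint unions (Goldblatt–Thomason).
Take 4 disjoint single-world reflexive frames: each is trivially connected, but their disjoint union has 4 worlds with no edge between distinct components, so it is not connected.
So no modal formula (or set of formulas) defines exactly the connected frames.

No — not modally definable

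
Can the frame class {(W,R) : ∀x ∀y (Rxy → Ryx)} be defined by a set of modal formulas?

Yes: it is symmetry, defined by the B schema q → □◇q.
Suppose q→□◇q is valid. Take Rxy and set V(q)={x}. Then q at x, so □◇q at x, so ◇q at y, so some z with Ryz has q; z=x, i.e. Ryx.

Yes — defined by q → □◇q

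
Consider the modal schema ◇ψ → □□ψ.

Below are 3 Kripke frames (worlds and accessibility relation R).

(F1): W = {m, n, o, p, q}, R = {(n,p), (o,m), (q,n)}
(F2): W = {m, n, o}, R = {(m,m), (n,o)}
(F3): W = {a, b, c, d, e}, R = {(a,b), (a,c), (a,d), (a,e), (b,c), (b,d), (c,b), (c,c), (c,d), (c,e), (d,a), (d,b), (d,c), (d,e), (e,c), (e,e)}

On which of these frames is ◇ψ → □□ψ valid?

This is the axiom for a generalized confluence (Geach) condition; its first-order frame correspondent is ∀x ∀y ∀z ((xRy ∧ xR²z) → ∃w (y = w ∧ z = w)).
(F1): fails — qRn, qR²p but n ≠ p.
(F2): ✓.
(F3): fails — aRb, aR²a but b ≠ a.

(F2)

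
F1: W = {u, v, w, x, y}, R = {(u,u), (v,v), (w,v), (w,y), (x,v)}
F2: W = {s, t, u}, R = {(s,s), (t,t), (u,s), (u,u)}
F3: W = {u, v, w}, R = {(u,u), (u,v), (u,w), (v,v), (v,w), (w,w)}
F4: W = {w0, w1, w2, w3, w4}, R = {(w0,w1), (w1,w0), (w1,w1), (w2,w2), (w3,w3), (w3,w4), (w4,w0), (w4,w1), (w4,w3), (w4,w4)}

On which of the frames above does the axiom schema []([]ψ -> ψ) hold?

F2, F3

The schema corresponds to shift-reflexivity: forall x forall y (Rxy -> Ryy).
F1: fails — Rwy but not Ryy.
F2: condition met.
F3: condition met.
F4: fails — Rw1w0 but not Rw0w0.
Valid on: F2, F3.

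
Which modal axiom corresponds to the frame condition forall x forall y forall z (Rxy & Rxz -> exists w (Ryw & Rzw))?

This is convergence; the standard corresponding axiom is .2: ◇□ψ → □◇ψ.

◇□ψ → □◇ψ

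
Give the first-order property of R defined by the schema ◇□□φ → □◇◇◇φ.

∀x ∀y ∀z ((xRy ∧ xRz) → ∃w (yR²w ∧ zR³w))

This is a Sahlqvist (Geach-type) schema ◇^1□^2φ → □^1◇^3φ.
Minimal-valuation argument: fix x; take any y with xR^1y and any z with xR^1z. Set V(φ) to the set of worlds R-reachable from y in exactly 2 steps. Then □^2φ holds at y, so the antecedent holds at x; validity forces ◇^3φ at z, giving a w with zR^3w and yR^2w.
First-order correspondent: ∀x ∀y ∀z ((xRy ∧ xRz) → ∃w (yR²w ∧ zR³w)).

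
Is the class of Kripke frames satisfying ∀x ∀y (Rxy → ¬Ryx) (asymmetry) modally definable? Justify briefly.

No — not modally definable

Modal frame validity is preserved under surjective bounded morphisms.
The 5-cycle (worlds w0,w1,w2,w3,w4 with w0→w1→w2→w3→w4→w0) is asymmetric. Mapping every world to a single reflexive point • is a surjective bounded morphism, and the reflexive point is not asymmetric (R•• but asymmetry requires ¬R••).
So no modal formula (or set of formulas) defines exactly the asymmetric frames.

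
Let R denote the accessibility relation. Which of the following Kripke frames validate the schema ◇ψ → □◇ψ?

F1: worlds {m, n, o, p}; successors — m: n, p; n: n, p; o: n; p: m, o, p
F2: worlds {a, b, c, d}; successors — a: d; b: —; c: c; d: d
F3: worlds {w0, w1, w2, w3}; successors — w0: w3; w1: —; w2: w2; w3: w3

Frame correspondent (Sahlqvist): ∀x ∀y ∀z (Rxy ∧ Rxz → Ryz) — i.e. the Euclidean property.
F1: fails — Rmp and Rmn but not Rpn.
F2: satisfies the condition.
F3: satisfies the condition.
Valid on: F2, F3.

F2, F3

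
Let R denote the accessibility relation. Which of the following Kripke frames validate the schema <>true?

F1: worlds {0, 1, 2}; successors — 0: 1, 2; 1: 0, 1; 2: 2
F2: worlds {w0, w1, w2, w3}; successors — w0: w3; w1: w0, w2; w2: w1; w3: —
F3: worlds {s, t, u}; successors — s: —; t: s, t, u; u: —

F1

Frame correspondent (Sahlqvist): forall x exists y Rxy — i.e. seriality.
F1: holds.
F2: fails — world w3 has no successor.
F3: fails — world s has no successor.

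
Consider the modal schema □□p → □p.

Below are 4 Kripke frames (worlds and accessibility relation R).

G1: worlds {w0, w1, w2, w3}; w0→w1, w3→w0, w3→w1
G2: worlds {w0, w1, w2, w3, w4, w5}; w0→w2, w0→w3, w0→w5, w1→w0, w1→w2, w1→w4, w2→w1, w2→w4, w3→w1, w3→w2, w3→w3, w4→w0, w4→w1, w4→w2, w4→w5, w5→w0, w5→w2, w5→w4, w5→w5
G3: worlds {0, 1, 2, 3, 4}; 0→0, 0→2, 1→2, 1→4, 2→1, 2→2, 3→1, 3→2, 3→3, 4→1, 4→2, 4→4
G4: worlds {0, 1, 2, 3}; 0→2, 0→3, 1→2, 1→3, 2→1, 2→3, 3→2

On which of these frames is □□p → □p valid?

G2, G3

Frame correspondent (Sahlqvist): ∀x ∀y (Rxy → ∃z (Rxz ∧ Rzy)) — i.e. density.
G1: fails — Rw0w1 but no z with Rw0z and Rzw1.
G2: ✓.
G3: ✓.
G4: fails — R32 but no z with R3z and Rz2.
Valid on: G2, G3.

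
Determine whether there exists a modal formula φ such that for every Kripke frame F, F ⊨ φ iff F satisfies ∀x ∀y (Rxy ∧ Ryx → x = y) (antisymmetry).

If a class were modally definable it would be closed under surjective bounded morphisms (Goldblatt–Thomason).
The 6-cycle (worlds s,t,u,v,w,x with s→t→u→v→w→x→s) is antisymmetric. Sending even-indexed worlds to a and odd-indexed worlds to b is a surjective bounded morphism onto the two-world frame with a↔b, which is not antisymmetric.
So no modal formula (or set of formulas) defines exactly the antisymmetric frames.

Not definable by any modal formula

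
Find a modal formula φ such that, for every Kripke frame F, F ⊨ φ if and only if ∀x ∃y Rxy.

□q → ◇q

This is seriality; the standard corresponding axiom is D: □q → ◇q.
Suppose □q→◇q is valid. At any x set V(q)=W. Then □q at x, so ◇q at x, so x has a successor.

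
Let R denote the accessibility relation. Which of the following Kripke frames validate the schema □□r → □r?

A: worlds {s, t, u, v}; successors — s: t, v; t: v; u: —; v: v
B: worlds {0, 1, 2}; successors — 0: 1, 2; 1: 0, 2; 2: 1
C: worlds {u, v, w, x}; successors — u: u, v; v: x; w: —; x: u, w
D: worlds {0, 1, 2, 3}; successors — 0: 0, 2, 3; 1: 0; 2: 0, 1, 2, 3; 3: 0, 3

Frame correspondent (Sahlqvist): ∀x ∀y (Rxy → ∃z (Rxz ∧ Rzy)) — i.e. density.
A: fails — Rst but no z with Rsz and Rzt.
B: fails — R10 but no z with R1z and Rz0.
C: fails — Rxw but no z with Rxz and Rzw.
D: ✓.
Valid on: D.

D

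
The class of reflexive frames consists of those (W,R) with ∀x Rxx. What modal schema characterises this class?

□q → q

This is reflexivity; the standard corresponding axiom is T: □q → q.
Suppose □q→q is valid. At any x set V(q)={w : Rxw}. Then □q holds at x, so q holds at x, i.e. Rxx.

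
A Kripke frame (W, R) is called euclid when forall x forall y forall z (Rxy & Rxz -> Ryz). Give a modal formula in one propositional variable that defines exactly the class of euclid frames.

A defining formula is ◇q → □◇q (the 5 axiom).

◇q → □◇q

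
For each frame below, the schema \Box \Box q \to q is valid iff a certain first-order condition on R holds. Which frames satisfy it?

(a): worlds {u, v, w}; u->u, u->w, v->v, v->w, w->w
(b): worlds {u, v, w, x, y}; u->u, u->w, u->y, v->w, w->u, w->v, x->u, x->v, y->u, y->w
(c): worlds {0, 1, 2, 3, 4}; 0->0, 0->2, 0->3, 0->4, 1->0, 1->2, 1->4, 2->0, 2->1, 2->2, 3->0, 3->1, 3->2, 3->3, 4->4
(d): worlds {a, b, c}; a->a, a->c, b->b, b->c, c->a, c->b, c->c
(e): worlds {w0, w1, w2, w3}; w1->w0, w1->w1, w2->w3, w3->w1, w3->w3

Frame correspondent (Sahlqvist): \forall x \exists w (x R^2 w \wedge x = w) — i.e. a generalized confluence (Geach) condition.
(a): holds.
(b): fails — at x but no t with xR²t and x=t.
(c): holds.
(d): holds.
(e): fails — at w0 but no w with w0R²w and w0=w.
Valid on: (a), (c), (d).

(a), (c), (d)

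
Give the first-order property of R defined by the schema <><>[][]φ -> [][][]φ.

forall x forall y forall z ((x R^2 y & x R^3 z) -> exists w (y R^2 w & z = w))

This is a Sahlqvist (Geach-type) schema ◇^2□^2φ → □^3◇^0φ.
First-order correspondent: forall x forall y forall z ((x R^2 y & x R^3 z) -> exists w (y R^2 w & z = w)).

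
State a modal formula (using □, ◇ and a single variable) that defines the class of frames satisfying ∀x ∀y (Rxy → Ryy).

□(□r → r)

A defining formula is □(□r → r) (the T□ axiom).
Suppose □(□r→r) is valid. Take Rxy and set V(r)={w : Ryw}. Then at y, □r holds; since □(□r→r) at x, □r→r at y, so r at y, i.e. Ryy.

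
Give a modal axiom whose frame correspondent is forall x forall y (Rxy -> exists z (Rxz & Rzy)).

A defining formula is □□p → □p (the C4 axiom).
Suppose □□p→□p is valid. Take Rxy and set V(p)={w : xR²w}. Then □□p at x, so □p at x, so p at y, i.e. ∃z(Rxz∧Rzy).

□□p → □p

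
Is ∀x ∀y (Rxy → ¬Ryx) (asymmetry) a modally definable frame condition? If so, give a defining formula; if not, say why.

If a class were modally definable it would be closed under surjective bounded morphisms (Goldblatt–Thomason).
The 5-cycle (worlds s,t,u,v,w with s→t→u→v→w→s) is asymmetric. Mapping every world to a single reflexive point • is a surjective bounded morphism, and the reflexive point is not asymmetric (R•• but asymmetry requires ¬R••).
Hence asymmetry is not modally definable.

No — not modally definable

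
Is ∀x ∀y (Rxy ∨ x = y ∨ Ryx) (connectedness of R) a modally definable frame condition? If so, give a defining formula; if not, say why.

Modal frame validity is preserved under disjoint unions.
Take 2 disjoint single-world reflexive frames: each is trivially connected, but their disjoint union has 2 worlds with no edge between distinct components, so it is not connected.
Hence connectedness of R is not modally definable.

Not modally definable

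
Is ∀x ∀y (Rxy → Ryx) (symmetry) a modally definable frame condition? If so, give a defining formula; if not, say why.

Yes: it is symmetry, defined by the B schema p → □◇p.
Suppose p→□◇p is valid. Take Rxy and set V(p)={x}. Then p at x, so □◇p at x, so ◇p at y, so some z with Ryz has p; z=x, i.e. Ryx.

Yes — defined by p → □◇p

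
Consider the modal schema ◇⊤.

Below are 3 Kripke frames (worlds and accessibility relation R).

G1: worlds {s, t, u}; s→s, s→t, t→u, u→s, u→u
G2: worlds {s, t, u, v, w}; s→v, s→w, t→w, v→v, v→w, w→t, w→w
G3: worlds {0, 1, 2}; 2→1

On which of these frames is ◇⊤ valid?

G1

The schema corresponds to seriality: ∀x ∃y Rxy.
G1: condition met.
G2: fails — world u has no successor.
G3: fails — world 0 has no successor.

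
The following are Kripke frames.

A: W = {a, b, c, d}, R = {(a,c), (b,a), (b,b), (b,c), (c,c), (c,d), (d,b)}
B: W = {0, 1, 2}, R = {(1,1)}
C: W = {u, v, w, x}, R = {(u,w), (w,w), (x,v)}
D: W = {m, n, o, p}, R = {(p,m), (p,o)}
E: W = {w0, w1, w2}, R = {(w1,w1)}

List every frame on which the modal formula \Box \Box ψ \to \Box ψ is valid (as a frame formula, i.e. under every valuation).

Frame correspondent (Sahlqvist): \forall x \forall y (Rxy \to \exists z (Rxz \wedge Rzy)) — i.e. density.
A: holds.
B: holds.
C: fails — Rxv but no z with Rxz and Rzv.
D: fails — Rpm but no z with Rpz and Rzm.
E: holds.

A, B, E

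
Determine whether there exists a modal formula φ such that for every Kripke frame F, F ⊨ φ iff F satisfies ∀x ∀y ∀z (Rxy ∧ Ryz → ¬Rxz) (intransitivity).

Modal frame validity is preserved under surjective bounded morphisms.
The 5-cycle (worlds s,t,u,v,w with s→t→u→v→w→s) is intransitive. Mapping every world to a single reflexive point • is a surjective bounded morphism; the reflexive point is not intransitive (R••∧R•• but R••).
Hence intransitivity is not modally definable.

Not modally definable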